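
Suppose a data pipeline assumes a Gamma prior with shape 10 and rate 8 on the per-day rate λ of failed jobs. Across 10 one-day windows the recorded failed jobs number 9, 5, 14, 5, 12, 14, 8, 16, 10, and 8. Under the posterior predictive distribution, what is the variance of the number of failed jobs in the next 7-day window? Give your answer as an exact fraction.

Total count: 9 + 5 + 14 + 5 + 12 + 14 + 8 + 16 + 10 + 8 = 101.
Total exposure: 10 days.
Posterior: α' = 10 + 101 = 111, β' = 8 + 10 = 18.
The posterior predictive for a window of length T is Negative Binomial with variance T·α'·(β'+T)/β'² = 7·111·25/324 = 6475/108.

6475/108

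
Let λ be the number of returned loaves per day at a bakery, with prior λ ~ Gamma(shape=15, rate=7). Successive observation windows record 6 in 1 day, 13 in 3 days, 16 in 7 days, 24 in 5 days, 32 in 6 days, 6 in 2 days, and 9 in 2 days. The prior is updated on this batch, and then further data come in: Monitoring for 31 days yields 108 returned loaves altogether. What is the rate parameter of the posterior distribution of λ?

64

Total count: 6 + 13 + 16 + 24 + 32 + 6 + 9 = 106.
Total exposure: 1 + 3 + 7 + 5 + 6 + 2 + 2 = 26 days.
After the first batch: Gamma(15 + 106, 7 + 26) = Gamma(121, 33).
Total count 108 over total exposure 31 days.
After the second batch: Gamma(121 + 108, 33 + 31) = Gamma(229, 64).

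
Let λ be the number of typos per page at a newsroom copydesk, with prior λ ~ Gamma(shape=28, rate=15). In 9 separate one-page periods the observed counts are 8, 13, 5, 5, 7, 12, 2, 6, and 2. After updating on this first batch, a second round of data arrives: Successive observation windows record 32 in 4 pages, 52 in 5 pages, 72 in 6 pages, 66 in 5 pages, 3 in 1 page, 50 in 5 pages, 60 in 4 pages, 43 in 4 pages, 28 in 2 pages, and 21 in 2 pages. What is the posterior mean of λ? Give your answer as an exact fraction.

515/62

Total count: 8 + 13 + 5 + 5 + 7 + 12 + 2 + 6 + 2 = 60.
Total exposure: 9 pages.
After the first batch: Gamma(28 + 60, 15 + 9) = Gamma(88, 24).
Total count: 32 + 52 + 72 + 66 + 3 + 50 + 60 + 43 + 28 + 21 = 427.
Total exposure: 4 + 5 + 6 + 5 + 1 + 5 + 4 + 4 + 2 + 2 = 38 pages.
After the second batch: Gamma(88 + 427, 24 + 38) = Gamma(515, 62).
Posterior mean = α'/β' = 515/62.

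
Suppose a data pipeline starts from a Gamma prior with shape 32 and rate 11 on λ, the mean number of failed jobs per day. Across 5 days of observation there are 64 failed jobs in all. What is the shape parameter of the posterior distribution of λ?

96

Total count 64 over total exposure 5 days.
Gamma(α, β) with Poisson data over total exposure Σt gives posterior Gamma(α+Σx, β+Σt) = Gamma(96, 16).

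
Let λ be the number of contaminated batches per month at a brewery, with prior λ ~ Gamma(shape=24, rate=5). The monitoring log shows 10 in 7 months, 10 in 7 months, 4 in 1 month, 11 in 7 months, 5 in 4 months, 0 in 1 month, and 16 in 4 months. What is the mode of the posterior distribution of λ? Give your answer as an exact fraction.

Total count: 10 + 10 + 4 + 11 + 5 + 0 + 16 = 56.
Total exposure: 7 + 7 + 1 + 7 + 4 + 1 + 4 = 31 months.
Conjugate update: add total count to the shape and total exposure to the rate, giving Gamma(80, 36).
Posterior mode = (α'−1)/β' = 79/36.

79/36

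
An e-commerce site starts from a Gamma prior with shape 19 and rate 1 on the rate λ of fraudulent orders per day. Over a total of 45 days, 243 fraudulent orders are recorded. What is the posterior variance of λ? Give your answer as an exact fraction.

131/1058

Total count 243 over total exposure 45 days.
Conjugate update: add total count to the shape and total exposure to the rate, giving Gamma(262, 46).
Posterior variance = α'/β'² = 262/2116 = 131/1058.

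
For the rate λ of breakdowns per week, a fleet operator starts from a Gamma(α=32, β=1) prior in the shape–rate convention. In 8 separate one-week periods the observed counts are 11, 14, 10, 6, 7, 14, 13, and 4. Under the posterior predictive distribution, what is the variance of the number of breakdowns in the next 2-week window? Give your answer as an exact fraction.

814/27

Total count: 11 + 14 + 10 + 6 + 7 + 14 + 13 + 4 = 79.
Total exposure: 8 weeks.
By Gamma–Poisson conjugacy, the posterior is Gamma(α + Σx, β + Σt) = Gamma(32 + 79, 1 + 8) = Gamma(111, 9).
The posterior predictive for a window of length T is Negative Binomial with variance T·α'·(β'+T)/β'² = 2·111·11/81 = 814/27.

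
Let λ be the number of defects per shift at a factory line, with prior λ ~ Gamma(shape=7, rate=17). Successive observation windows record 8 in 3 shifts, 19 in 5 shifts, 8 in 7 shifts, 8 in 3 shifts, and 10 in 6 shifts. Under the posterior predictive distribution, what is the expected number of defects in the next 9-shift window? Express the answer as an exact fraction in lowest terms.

540/41

Total count: 8 + 19 + 8 + 8 + 10 = 53.
Total exposure: 3 + 5 + 7 + 3 + 6 = 24 shifts.
Gamma(α, β) with Poisson data over total exposure Σt gives posterior Gamma(α+Σx, β+Σt) = Gamma(60, 41).
Predictive mean over a 9-shift window = T·E[λ|data] = 9·60/41 = 540/41.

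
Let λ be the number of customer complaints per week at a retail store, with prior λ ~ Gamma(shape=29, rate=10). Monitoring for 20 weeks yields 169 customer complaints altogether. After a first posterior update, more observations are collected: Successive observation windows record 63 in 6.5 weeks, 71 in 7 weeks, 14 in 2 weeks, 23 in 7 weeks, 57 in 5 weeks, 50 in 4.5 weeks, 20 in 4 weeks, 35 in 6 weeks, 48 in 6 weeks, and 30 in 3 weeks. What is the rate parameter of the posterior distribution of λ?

81

Total count 169 over total exposure 20 weeks.
After the first batch: Gamma(29 + 169, 10 + 20) = Gamma(198, 30).
Total count: 63 + 71 + 14 + 23 + 57 + 50 + 20 + 35 + 48 + 30 = 411.
Total exposure: 6.5 + 7 + 2 + 7 + 5 + 4.5 + 4 + 6 + 6 + 3 = 51 weeks.
After the second batch: Gamma(198 + 411, 30 + 51) = Gamma(609, 81).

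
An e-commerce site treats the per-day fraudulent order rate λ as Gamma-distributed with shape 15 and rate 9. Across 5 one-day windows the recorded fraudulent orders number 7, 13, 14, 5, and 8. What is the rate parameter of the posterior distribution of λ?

14

Total count: 7 + 13 + 14 + 5 + 8 = 47.
Total exposure: 5 days.
Posterior: α' = 15 + 47 = 62, β' = 9 + 5 = 14.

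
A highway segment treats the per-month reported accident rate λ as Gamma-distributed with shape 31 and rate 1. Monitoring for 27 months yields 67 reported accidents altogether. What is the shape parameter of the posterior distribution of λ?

98

Total count 67 over total exposure 27 months.
The Gamma prior is conjugate for the Poisson rate, so λ | data ~ Gamma(31+67, 1+27) = Gamma(98, 28).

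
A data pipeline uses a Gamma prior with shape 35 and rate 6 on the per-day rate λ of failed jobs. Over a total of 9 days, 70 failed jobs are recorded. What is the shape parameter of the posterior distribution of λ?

Total count 70 over total exposure 9 days.
Conjugate update: add total count to the shape and total exposure to the rate, giving Gamma(105, 15).

105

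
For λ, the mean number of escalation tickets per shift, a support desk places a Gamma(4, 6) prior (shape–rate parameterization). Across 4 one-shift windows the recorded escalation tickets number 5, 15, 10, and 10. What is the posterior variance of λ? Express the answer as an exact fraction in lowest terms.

Total count: 5 + 15 + 10 + 10 = 40.
Total exposure: 4 shifts.
By Gamma–Poisson conjugacy, the posterior is Gamma(α + Σx, β + Σt) = Gamma(4 + 40, 6 + 4) = Gamma(44, 10).
Posterior variance = α'/β'² = 44/100 = 11/25.

11/25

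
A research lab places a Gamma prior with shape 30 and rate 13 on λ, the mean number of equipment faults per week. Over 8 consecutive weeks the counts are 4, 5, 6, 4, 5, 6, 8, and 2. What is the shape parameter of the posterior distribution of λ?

70

Total count: 4 + 5 + 6 + 4 + 5 + 6 + 8 + 2 = 40.
Total exposure: 8 weeks.
The Gamma prior is conjugate for the Poisson rate, so λ | data ~ Gamma(30+40, 13+8) = Gamma(70, 21).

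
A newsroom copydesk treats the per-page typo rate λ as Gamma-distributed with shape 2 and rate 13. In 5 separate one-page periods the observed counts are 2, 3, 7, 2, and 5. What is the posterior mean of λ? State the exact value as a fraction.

7/6

Total count: 2 + 3 + 7 + 2 + 5 = 19.
Total exposure: 5 pages.
Gamma(α, β) with Poisson data over total exposure Σt gives posterior Gamma(α+Σx, β+Σt) = Gamma(21, 18).
Posterior mean = α'/β' = 21/18 = 7/6.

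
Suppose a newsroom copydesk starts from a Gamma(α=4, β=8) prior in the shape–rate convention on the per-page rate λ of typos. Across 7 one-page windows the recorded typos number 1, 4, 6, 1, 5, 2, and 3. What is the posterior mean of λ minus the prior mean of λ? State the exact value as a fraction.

Total count: 1 + 4 + 6 + 1 + 5 + 2 + 3 = 22.
Total exposure: 7 pages.
By Gamma–Poisson conjugacy, the posterior is Gamma(α + Σx, β + Σt) = Gamma(4 + 22, 8 + 7) = Gamma(26, 15).
Posterior mean = 26/15 = 26/15; prior mean = 4/8 = 1/2. Difference = 26/15 − 1/2 = 37/30.

37/30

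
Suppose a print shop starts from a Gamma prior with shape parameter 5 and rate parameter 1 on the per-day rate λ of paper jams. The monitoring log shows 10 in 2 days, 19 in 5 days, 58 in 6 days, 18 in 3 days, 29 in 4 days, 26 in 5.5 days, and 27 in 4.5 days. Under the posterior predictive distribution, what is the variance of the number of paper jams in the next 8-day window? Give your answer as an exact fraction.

Total count: 10 + 19 + 58 + 18 + 29 + 26 + 27 = 187.
Total exposure: 2 + 5 + 6 + 3 + 4 + 5.5 + 4.5 = 30 days.
Gamma(α, β) with Poisson data over total exposure Σt gives posterior Gamma(α+Σx, β+Σt) = Gamma(192, 31).
The posterior predictive for a window of length T is Negative Binomial with variance T·α'·(β'+T)/β'² = 8·192·39/961 = 59904/961.

59904/961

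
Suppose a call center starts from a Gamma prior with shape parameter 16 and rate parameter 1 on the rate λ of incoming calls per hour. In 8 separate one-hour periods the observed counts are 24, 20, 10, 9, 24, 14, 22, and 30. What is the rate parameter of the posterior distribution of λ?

9

Total count: 24 + 20 + 10 + 9 + 24 + 14 + 22 + 30 = 153.
Total exposure: 8 hours.
By Gamma–Poisson conjugacy, the posterior is Gamma(α + Σx, β + Σt) = Gamma(16 + 153, 1 + 8) = Gamma(169, 9).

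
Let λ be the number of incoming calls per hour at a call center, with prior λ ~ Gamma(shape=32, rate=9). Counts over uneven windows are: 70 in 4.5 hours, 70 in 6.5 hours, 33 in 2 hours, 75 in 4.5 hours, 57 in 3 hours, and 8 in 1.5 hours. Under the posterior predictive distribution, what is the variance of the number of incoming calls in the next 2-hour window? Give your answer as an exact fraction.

Total count: 70 + 70 + 33 + 75 + 57 + 8 = 313.
Total exposure: 4.5 + 6.5 + 2 + 4.5 + 3 + 1.5 = 22 hours.
Posterior: α' = 32 + 313 = 345, β' = 9 + 22 = 31.
The posterior predictive for a window of length T is Negative Binomial with variance T·α'·(β'+T)/β'² = 2·345·33/961 = 22770/961.

22770/961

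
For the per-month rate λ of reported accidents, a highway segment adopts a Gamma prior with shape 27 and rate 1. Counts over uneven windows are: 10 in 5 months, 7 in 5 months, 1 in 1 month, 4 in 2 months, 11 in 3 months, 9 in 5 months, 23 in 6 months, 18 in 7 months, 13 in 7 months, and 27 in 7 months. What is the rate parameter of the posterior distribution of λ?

49

Total count: 10 + 7 + 1 + 4 + 11 + 9 + 23 + 18 + 13 + 27 = 123.
Total exposure: 5 + 5 + 1 + 2 + 3 + 5 + 6 + 7 + 7 + 7 = 48 months.
Posterior: α' = 27 + 123 = 150, β' = 1 + 48 = 49.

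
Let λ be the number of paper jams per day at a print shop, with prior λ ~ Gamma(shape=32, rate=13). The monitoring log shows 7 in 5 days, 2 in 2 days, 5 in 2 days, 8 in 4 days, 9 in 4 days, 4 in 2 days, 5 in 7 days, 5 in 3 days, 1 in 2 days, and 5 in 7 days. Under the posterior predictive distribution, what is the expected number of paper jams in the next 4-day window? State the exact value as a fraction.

Total count: 7 + 2 + 5 + 8 + 9 + 4 + 5 + 5 + 1 + 5 = 51.
Total exposure: 5 + 2 + 2 + 4 + 4 + 2 + 7 + 3 + 2 + 7 = 38 days.
The Gamma prior is conjugate for the Poisson rate, so λ | data ~ Gamma(32+51, 13+38) = Gamma(83, 51).
Predictive mean over a 4-day window = T·E[λ|data] = 4·83/51 = 332/51.

332/51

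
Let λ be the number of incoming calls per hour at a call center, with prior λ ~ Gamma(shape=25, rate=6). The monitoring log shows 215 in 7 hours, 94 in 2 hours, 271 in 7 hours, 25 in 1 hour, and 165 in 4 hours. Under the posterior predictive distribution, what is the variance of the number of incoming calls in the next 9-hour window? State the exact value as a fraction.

Total count: 215 + 94 + 271 + 25 + 165 = 770.
Total exposure: 7 + 2 + 7 + 1 + 4 = 21 hours.
By Gamma–Poisson conjugacy, the posterior is Gamma(α + Σx, β + Σt) = Gamma(25 + 770, 6 + 21) = Gamma(795, 27).
The posterior predictive for a window of length T is Negative Binomial with variance T·α'·(β'+T)/β'² = 9·795·36/729 = 1060/3.

1060/3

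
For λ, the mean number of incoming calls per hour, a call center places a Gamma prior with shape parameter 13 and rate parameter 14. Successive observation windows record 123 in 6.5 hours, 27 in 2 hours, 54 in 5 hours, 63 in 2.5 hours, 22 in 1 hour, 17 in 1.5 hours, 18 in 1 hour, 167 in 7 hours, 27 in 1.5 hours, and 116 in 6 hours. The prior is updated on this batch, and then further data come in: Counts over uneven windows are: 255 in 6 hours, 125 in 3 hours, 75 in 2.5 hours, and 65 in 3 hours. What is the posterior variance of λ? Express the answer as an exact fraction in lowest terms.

Total count: 123 + 27 + 54 + 63 + 22 + 17 + 18 + 167 + 27 + 116 = 634.
Total exposure: 6.5 + 2 + 5 + 2.5 + 1 + 1.5 + 1 + 7 + 1.5 + 6 = 34 hours.
After the first batch: Gamma(13 + 634, 14 + 34) = Gamma(647, 48).
Total count: 255 + 125 + 75 + 65 = 520.
Total exposure: 6 + 3 + 2.5 + 3 = 14.5 hours.
After the second batch: Gamma(647 + 520, 48 + 14.5) = Gamma(1167, 125/2).
Posterior variance = α'/β'² = 1167/(15625/4) = 4668/15625.

4668/15625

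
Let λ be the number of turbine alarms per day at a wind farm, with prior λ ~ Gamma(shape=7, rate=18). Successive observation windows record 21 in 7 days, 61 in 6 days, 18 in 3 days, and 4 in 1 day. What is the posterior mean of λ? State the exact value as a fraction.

Total count: 21 + 61 + 18 + 4 = 104.
Total exposure: 7 + 6 + 3 + 1 = 17 days.
Gamma(α, β) with Poisson data over total exposure Σt gives posterior Gamma(α+Σx, β+Σt) = Gamma(111, 35).
Posterior mean = α'/β' = 111/35.

111/35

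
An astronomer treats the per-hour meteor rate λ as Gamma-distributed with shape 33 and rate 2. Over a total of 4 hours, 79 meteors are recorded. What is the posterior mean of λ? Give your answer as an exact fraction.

Total count 79 over total exposure 4 hours.
By Gamma–Poisson conjugacy, the posterior is Gamma(α + Σx, β + Σt) = Gamma(33 + 79, 2 + 4) = Gamma(112, 6).
Posterior mean = α'/β' = 112/6 = 56/3.

56/3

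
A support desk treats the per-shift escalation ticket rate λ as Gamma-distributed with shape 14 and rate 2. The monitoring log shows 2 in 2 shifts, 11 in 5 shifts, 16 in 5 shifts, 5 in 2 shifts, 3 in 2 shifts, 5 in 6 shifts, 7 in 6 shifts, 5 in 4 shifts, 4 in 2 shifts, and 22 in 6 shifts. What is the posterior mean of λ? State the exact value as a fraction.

47/21

Total count: 2 + 11 + 16 + 5 + 3 + 5 + 7 + 5 + 4 + 22 = 80.
Total exposure: 2 + 5 + 5 + 2 + 2 + 6 + 6 + 4 + 2 + 6 = 40 shifts.
By Gamma–Poisson conjugacy, the posterior is Gamma(α + Σx, β + Σt) = Gamma(14 + 80, 2 + 40) = Gamma(94, 42).
Posterior mean = α'/β' = 94/42 = 47/21.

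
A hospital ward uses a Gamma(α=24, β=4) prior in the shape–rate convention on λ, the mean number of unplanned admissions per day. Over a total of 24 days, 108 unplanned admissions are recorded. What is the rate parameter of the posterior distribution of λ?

Total count 108 over total exposure 24 days.
Gamma(α, β) with Poisson data over total exposure Σt gives posterior Gamma(α+Σx, β+Σt) = Gamma(132, 28).

28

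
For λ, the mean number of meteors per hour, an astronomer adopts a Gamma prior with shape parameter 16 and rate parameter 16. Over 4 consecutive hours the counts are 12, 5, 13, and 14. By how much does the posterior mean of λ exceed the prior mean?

2

Total count: 12 + 5 + 13 + 14 = 44.
Total exposure: 4 hours.
Gamma(α, β) with Poisson data over total exposure Σt gives posterior Gamma(α+Σx, β+Σt) = Gamma(60, 20).
Posterior mean = 60/20 = 3; prior mean = 16/16 = 1. Difference = 3 − 1 = 2.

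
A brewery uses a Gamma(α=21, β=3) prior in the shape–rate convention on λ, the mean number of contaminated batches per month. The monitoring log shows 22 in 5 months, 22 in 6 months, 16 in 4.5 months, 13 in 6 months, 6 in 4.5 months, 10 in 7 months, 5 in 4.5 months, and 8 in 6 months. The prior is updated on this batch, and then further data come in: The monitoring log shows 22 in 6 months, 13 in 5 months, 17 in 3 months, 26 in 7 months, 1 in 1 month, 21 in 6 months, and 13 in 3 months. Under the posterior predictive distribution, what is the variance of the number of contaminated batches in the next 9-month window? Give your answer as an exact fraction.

734904/24025

Total count: 22 + 22 + 16 + 13 + 6 + 10 + 5 + 8 = 102.
Total exposure: 5 + 6 + 4.5 + 6 + 4.5 + 7 + 4.5 + 6 = 43.5 months.
After the first batch: Gamma(21 + 102, 3 + 43.5) = Gamma(123, 93/2).
Total count: 22 + 13 + 17 + 26 + 1 + 21 + 13 = 113.
Total exposure: 6 + 5 + 3 + 7 + 1 + 6 + 3 = 31 months.
After the second batch: Gamma(123 + 113, 93/2 + 31) = Gamma(236, 155/2).
The posterior predictive for a window of length T is Negative Binomial with variance T·α'·(β'+T)/β'² = 9·236·(173/2)/(24025/4) = 734904/24025.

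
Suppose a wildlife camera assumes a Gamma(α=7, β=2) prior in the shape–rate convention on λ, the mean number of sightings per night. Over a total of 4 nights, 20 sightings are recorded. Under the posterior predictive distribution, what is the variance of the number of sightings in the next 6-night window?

54

Total count 20 over total exposure 4 nights.
Conjugate update: add total count to the shape and total exposure to the rate, giving Gamma(27, 6).
The posterior predictive for a window of length T is Negative Binomial with variance T·α'·(β'+T)/β'² = 6·27·12/36 = 54.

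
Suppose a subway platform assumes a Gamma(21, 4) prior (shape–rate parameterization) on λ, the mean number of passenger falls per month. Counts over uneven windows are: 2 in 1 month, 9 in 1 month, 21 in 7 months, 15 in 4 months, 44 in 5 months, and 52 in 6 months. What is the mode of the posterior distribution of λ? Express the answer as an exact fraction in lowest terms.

Total count: 2 + 9 + 21 + 15 + 44 + 52 = 143.
Total exposure: 1 + 1 + 7 + 4 + 5 + 6 = 24 months.
By Gamma–Poisson conjugacy, the posterior is Gamma(α + Σx, β + Σt) = Gamma(21 + 143, 4 + 24) = Gamma(164, 28).
Posterior mode = (α'−1)/β' = 163/28.

163/28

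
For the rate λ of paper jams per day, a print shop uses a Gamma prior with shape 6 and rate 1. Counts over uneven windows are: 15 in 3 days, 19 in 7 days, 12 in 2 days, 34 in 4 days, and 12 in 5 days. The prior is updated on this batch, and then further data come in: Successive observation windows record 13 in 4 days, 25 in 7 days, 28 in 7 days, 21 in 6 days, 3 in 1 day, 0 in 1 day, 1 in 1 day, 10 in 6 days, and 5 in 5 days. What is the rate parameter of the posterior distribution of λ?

60

Total count: 15 + 19 + 12 + 34 + 12 = 92.
Total exposure: 3 + 7 + 2 + 4 + 5 = 21 days.
After the first batch: Gamma(6 + 92, 1 + 21) = Gamma(98, 22).
Total count: 13 + 25 + 28 + 21 + 3 + 0 + 1 + 10 + 5 = 106.
Total exposure: 4 + 7 + 7 + 6 + 1 + 1 + 1 + 6 + 5 = 38 days.
After the second batch: Gamma(98 + 106, 22 + 38) = Gamma(204, 60).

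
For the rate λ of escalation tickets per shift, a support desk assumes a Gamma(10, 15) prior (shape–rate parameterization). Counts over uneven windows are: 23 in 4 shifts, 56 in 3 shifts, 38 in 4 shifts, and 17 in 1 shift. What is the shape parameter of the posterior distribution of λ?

Total count: 23 + 56 + 38 + 17 = 134.
Total exposure: 4 + 3 + 4 + 1 = 12 shifts.
Posterior: α' = 10 + 134 = 144, β' = 15 + 12 = 27.

144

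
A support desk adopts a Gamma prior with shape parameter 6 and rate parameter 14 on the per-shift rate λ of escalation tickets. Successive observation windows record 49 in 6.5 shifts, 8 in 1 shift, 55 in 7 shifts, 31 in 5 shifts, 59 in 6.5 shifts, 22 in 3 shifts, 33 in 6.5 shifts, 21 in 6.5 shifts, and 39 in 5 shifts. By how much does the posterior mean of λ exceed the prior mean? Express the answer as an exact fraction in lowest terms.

Total count: 49 + 8 + 55 + 31 + 59 + 22 + 33 + 21 + 39 = 317.
Total exposure: 6.5 + 1 + 7 + 5 + 6.5 + 3 + 6.5 + 6.5 + 5 = 47 shifts.
Conjugate update: add total count to the shape and total exposure to the rate, giving Gamma(323, 61).
Posterior mean = 323/61 = 323/61; prior mean = 6/14 = 3/7. Difference = 323/61 − 3/7 = 2078/427.

2078/427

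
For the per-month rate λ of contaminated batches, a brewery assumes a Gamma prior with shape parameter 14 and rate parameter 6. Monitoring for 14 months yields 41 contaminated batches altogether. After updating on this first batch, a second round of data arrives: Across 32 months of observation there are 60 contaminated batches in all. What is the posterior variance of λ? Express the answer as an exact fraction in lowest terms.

Total count 41 over total exposure 14 months.
After the first batch: Gamma(14 + 41, 6 + 14) = Gamma(55, 20).
Total count 60 over total exposure 32 months.
After the second batch: Gamma(55 + 60, 20 + 32) = Gamma(115, 52).
Posterior variance = α'/β'² = 115/2704.

115/2704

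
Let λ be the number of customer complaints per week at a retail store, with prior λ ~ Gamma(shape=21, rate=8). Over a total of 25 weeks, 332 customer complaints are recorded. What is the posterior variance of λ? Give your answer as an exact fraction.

353/1089

Total count 332 over total exposure 25 weeks.
By Gamma–Poisson conjugacy, the posterior is Gamma(α + Σx, β + Σt) = Gamma(21 + 332, 8 + 25) = Gamma(353, 33).
Posterior variance = α'/β'² = 353/1089.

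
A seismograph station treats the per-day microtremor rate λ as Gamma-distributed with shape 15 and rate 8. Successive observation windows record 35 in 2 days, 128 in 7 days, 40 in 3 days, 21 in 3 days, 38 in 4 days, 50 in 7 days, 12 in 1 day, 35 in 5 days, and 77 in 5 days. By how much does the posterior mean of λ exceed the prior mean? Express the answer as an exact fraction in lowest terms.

2933/360

Total count: 35 + 128 + 40 + 21 + 38 + 50 + 12 + 35 + 77 = 436.
Total exposure: 2 + 7 + 3 + 3 + 4 + 7 + 1 + 5 + 5 = 37 days.
The Gamma prior is conjugate for the Poisson rate, so λ | data ~ Gamma(15+436, 8+37) = Gamma(451, 45).
Posterior mean = 451/45 = 451/45; prior mean = 15/8 = 15/8. Difference = 451/45 − 15/8 = 2933/360.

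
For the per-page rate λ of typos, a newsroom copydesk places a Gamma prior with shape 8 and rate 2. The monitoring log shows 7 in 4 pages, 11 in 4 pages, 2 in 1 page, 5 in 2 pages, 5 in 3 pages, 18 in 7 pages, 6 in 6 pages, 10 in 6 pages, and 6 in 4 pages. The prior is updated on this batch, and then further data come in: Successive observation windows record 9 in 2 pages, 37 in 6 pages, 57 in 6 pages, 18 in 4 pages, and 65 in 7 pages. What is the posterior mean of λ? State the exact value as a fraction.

33/8

Total count: 7 + 11 + 2 + 5 + 5 + 18 + 6 + 10 + 6 = 70.
Total exposure: 4 + 4 + 1 + 2 + 3 + 7 + 6 + 6 + 4 = 37 pages.
After the first batch: Gamma(8 + 70, 2 + 37) = Gamma(78, 39).
Total count: 9 + 37 + 57 + 18 + 65 = 186.
Total exposure: 2 + 6 + 6 + 4 + 7 = 25 pages.
After the second batch: Gamma(78 + 186, 39 + 25) = Gamma(264, 64).
Posterior mean = α'/β' = 264/64 = 33/8.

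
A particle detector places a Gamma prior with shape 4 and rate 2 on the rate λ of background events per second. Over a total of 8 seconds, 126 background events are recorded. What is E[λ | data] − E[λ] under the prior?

Total count 126 over total exposure 8 seconds.
By Gamma–Poisson conjugacy, the posterior is Gamma(α + Σx, β + Σt) = Gamma(4 + 126, 2 + 8) = Gamma(130, 10).
Posterior mean = 130/10 = 13; prior mean = 4/2 = 2. Difference = 13 − 2 = 11.

11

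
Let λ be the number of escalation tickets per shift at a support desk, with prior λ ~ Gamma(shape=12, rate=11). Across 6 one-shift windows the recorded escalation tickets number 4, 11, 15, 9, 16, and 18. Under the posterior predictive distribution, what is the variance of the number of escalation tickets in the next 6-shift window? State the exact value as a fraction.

Total count: 4 + 11 + 15 + 9 + 16 + 18 = 73.
Total exposure: 6 shifts.
By Gamma–Poisson conjugacy, the posterior is Gamma(α + Σx, β + Σt) = Gamma(12 + 73, 11 + 6) = Gamma(85, 17).
The posterior predictive for a window of length T is Negative Binomial with variance T·α'·(β'+T)/β'² = 6·85·23/289 = 690/17.

690/17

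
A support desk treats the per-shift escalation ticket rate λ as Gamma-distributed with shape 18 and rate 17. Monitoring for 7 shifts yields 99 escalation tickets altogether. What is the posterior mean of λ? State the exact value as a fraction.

39/8

Total count 99 over total exposure 7 shifts.
Posterior: α' = 18 + 99 = 117, β' = 17 + 7 = 24.
Posterior mean = α'/β' = 117/24 = 39/8.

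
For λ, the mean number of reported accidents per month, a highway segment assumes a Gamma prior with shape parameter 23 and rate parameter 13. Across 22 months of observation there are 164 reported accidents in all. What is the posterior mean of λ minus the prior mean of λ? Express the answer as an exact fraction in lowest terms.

Total count 164 over total exposure 22 months.
By Gamma–Poisson conjugacy, the posterior is Gamma(α + Σx, β + Σt) = Gamma(23 + 164, 13 + 22) = Gamma(187, 35).
Posterior mean = 187/35 = 187/35; prior mean = 23/13 = 23/13. Difference = 187/35 − 23/13 = 1626/455.

1626/455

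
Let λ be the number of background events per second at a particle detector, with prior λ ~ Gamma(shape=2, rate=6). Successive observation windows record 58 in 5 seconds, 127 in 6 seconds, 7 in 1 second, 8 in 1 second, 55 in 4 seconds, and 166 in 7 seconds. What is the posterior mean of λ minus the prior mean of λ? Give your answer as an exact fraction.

413/30

Total count: 58 + 127 + 7 + 8 + 55 + 166 = 421.
Total exposure: 5 + 6 + 1 + 1 + 4 + 7 = 24 seconds.
By Gamma–Poisson conjugacy, the posterior is Gamma(α + Σx, β + Σt) = Gamma(2 + 421, 6 + 24) = Gamma(423, 30).
Posterior mean = 423/30 = 141/10; prior mean = 2/6 = 1/3. Difference = 141/10 − 1/3 = 413/30.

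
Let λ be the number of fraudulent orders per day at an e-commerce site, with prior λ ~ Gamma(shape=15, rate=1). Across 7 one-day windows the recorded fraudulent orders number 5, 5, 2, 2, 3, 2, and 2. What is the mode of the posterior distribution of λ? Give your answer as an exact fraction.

35/8

Total count: 5 + 5 + 2 + 2 + 3 + 2 + 2 = 21.
Total exposure: 7 days.
The Gamma prior is conjugate for the Poisson rate, so λ | data ~ Gamma(15+21, 1+7) = Gamma(36, 8).
Posterior mode = (α'−1)/β' = 35/8.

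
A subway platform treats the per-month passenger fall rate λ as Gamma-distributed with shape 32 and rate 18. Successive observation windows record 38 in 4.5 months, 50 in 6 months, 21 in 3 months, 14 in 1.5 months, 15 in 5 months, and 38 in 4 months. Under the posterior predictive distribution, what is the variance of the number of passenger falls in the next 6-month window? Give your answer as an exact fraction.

Total count: 38 + 50 + 21 + 14 + 15 + 38 = 176.
Total exposure: 4.5 + 6 + 3 + 1.5 + 5 + 4 = 24 months.
By Gamma–Poisson conjugacy, the posterior is Gamma(α + Σx, β + Σt) = Gamma(32 + 176, 18 + 24) = Gamma(208, 42).
The posterior predictive for a window of length T is Negative Binomial with variance T·α'·(β'+T)/β'² = 6·208·48/1764 = 1664/49.

1664/49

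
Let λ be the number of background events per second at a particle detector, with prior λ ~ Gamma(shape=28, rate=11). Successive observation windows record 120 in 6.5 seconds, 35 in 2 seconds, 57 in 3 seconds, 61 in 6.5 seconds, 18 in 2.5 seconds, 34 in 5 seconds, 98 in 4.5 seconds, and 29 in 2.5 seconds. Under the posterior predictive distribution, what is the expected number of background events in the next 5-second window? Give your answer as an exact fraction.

1600/29

Total count: 120 + 35 + 57 + 61 + 18 + 34 + 98 + 29 = 452.
Total exposure: 6.5 + 2 + 3 + 6.5 + 2.5 + 5 + 4.5 + 2.5 = 32.5 seconds.
Gamma(α, β) with Poisson data over total exposure Σt gives posterior Gamma(α+Σx, β+Σt) = Gamma(480, 87/2).
Predictive mean over a 5-second window = T·E[λ|data] = 5·480/(87/2) = 1600/29.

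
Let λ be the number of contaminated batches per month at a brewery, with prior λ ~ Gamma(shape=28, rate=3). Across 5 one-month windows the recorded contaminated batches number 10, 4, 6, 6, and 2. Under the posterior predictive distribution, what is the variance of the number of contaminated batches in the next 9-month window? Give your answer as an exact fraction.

Total count: 10 + 4 + 6 + 6 + 2 = 28.
Total exposure: 5 months.
Conjugate update: add total count to the shape and total exposure to the rate, giving Gamma(56, 8).
The posterior predictive for a window of length T is Negative Binomial with variance T·α'·(β'+T)/β'² = 9·56·17/64 = 1071/8.

1071/8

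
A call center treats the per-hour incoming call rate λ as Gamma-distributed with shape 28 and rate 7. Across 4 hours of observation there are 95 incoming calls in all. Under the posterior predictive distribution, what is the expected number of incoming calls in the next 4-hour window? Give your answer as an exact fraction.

492/11

Total count 95 over total exposure 4 hours.
Posterior: α' = 28 + 95 = 123, β' = 7 + 4 = 11.
Predictive mean over a 4-hour window = T·E[λ|data] = 4·123/11 = 492/11.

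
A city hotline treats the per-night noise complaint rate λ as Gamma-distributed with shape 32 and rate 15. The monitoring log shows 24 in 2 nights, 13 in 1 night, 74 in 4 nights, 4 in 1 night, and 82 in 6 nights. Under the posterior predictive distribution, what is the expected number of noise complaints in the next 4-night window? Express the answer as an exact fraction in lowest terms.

916/29

Total count: 24 + 13 + 74 + 4 + 82 = 197.
Total exposure: 2 + 1 + 4 + 1 + 6 = 14 nights.
Posterior: α' = 32 + 197 = 229, β' = 15 + 14 = 29.
Predictive mean over a 4-night window = T·E[λ|data] = 4·229/29 = 916/29.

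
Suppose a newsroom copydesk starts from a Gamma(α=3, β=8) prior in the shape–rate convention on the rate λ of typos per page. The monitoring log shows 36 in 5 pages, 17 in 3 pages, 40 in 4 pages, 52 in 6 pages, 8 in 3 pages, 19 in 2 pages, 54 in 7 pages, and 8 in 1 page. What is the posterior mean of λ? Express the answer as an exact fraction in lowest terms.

Total count: 36 + 17 + 40 + 52 + 8 + 19 + 54 + 8 = 234.
Total exposure: 5 + 3 + 4 + 6 + 3 + 2 + 7 + 1 = 31 pages.
Gamma(α, β) with Poisson data over total exposure Σt gives posterior Gamma(α+Σx, β+Σt) = Gamma(237, 39).
Posterior mean = α'/β' = 237/39 = 79/13.

79/13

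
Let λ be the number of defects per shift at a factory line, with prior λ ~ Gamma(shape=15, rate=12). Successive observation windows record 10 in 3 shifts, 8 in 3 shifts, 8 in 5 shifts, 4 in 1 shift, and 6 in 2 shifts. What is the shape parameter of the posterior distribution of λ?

51

Total count: 10 + 8 + 8 + 4 + 6 = 36.
Total exposure: 3 + 3 + 5 + 1 + 2 = 14 shifts.
The Gamma prior is conjugate for the Poisson rate, so λ | data ~ Gamma(15+36, 12+14) = Gamma(51, 26).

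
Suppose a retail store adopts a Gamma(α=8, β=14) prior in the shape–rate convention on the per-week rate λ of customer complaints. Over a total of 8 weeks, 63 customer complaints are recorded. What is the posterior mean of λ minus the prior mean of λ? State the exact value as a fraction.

409/154

Total count 63 over total exposure 8 weeks.
By Gamma–Poisson conjugacy, the posterior is Gamma(α + Σx, β + Σt) = Gamma(8 + 63, 14 + 8) = Gamma(71, 22).
Posterior mean = 71/22 = 71/22; prior mean = 8/14 = 4/7. Difference = 71/22 − 4/7 = 409/154.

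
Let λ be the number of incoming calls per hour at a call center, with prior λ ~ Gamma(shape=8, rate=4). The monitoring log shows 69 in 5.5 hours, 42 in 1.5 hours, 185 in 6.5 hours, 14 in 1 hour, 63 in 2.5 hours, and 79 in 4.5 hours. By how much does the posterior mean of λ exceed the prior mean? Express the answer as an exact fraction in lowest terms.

818/51

Total count: 69 + 42 + 185 + 14 + 63 + 79 = 452.
Total exposure: 5.5 + 1.5 + 6.5 + 1 + 2.5 + 4.5 = 21.5 hours.
By Gamma–Poisson conjugacy, the posterior is Gamma(α + Σx, β + Σt) = Gamma(8 + 452, 4 + 21.5) = Gamma(460, 51/2).
Posterior mean = 460/(51/2) = 920/51; prior mean = 8/4 = 2. Difference = 920/51 − 2 = 818/51.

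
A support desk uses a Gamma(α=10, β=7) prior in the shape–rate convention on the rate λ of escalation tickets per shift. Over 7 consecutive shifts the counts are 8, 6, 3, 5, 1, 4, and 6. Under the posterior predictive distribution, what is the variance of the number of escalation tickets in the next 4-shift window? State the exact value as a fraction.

774/49

Total count: 8 + 6 + 3 + 5 + 1 + 4 + 6 = 33.
Total exposure: 7 shifts.
Gamma(α, β) with Poisson data over total exposure Σt gives posterior Gamma(α+Σx, β+Σt) = Gamma(43, 14).
The posterior predictive for a window of length T is Negative Binomial with variance T·α'·(β'+T)/β'² = 4·43·18/196 = 774/49.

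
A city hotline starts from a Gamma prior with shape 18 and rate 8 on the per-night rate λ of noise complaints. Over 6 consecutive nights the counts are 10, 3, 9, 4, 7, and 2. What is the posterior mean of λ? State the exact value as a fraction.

Total count: 10 + 3 + 9 + 4 + 7 + 2 = 35.
Total exposure: 6 nights.
Posterior: α' = 18 + 35 = 53, β' = 8 + 6 = 14.
Posterior mean = α'/β' = 53/14.

53/14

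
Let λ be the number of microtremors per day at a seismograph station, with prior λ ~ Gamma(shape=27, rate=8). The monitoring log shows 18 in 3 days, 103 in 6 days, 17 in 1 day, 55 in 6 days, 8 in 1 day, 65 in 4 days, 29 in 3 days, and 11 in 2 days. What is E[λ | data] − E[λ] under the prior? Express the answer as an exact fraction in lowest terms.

873/136

Total count: 18 + 103 + 17 + 55 + 8 + 65 + 29 + 11 = 306.
Total exposure: 3 + 6 + 1 + 6 + 1 + 4 + 3 + 2 = 26 days.
Posterior: α' = 27 + 306 = 333, β' = 8 + 26 = 34.
Posterior mean = 333/34 = 333/34; prior mean = 27/8 = 27/8. Difference = 333/34 − 27/8 = 873/136.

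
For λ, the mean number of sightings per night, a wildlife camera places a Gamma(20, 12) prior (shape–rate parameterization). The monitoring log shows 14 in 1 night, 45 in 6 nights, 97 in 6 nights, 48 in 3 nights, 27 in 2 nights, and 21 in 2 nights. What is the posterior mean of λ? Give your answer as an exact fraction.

Total count: 14 + 45 + 97 + 48 + 27 + 21 = 252.
Total exposure: 1 + 6 + 6 + 3 + 2 + 2 = 20 nights.
Gamma(α, β) with Poisson data over total exposure Σt gives posterior Gamma(α+Σx, β+Σt) = Gamma(272, 32).
Posterior mean = α'/β' = 272/32 = 17/2.

17/2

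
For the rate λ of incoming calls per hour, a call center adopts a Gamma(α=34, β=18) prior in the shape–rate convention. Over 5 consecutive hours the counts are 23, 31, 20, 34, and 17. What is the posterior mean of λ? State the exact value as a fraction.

Total count: 23 + 31 + 20 + 34 + 17 = 125.
Total exposure: 5 hours.
Gamma(α, β) with Poisson data over total exposure Σt gives posterior Gamma(α+Σx, β+Σt) = Gamma(159, 23).
Posterior mean = α'/β' = 159/23.

159/23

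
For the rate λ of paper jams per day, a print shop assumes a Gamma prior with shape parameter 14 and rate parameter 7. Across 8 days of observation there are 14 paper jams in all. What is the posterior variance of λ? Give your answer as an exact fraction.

Total count 14 over total exposure 8 days.
The Gamma prior is conjugate for the Poisson rate, so λ | data ~ Gamma(14+14, 7+8) = Gamma(28, 15).
Posterior variance = α'/β'² = 28/225.

28/225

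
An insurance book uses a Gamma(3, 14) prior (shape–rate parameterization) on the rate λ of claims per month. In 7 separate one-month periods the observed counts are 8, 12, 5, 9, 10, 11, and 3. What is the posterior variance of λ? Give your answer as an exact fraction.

61/441

Total count: 8 + 12 + 5 + 9 + 10 + 11 + 3 = 58.
Total exposure: 7 months.
The Gamma prior is conjugate for the Poisson rate, so λ | data ~ Gamma(3+58, 14+7) = Gamma(61, 21).
Posterior variance = α'/β'² = 61/441.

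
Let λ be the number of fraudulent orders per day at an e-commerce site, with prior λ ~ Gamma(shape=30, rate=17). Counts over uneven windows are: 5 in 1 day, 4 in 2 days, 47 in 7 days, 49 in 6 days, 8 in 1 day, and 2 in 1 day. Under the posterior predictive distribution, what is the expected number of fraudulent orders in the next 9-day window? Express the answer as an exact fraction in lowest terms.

261/7

Total count: 5 + 4 + 47 + 49 + 8 + 2 = 115.
Total exposure: 1 + 2 + 7 + 6 + 1 + 1 = 18 days.
Gamma(α, β) with Poisson data over total exposure Σt gives posterior Gamma(α+Σx, β+Σt) = Gamma(145, 35).
Predictive mean over a 9-day window = T·E[λ|data] = 9·145/35 = 261/7.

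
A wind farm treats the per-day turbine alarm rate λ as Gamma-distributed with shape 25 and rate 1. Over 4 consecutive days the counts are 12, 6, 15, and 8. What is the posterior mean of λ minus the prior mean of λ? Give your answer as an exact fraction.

-59/5

Total count: 12 + 6 + 15 + 8 = 41.
Total exposure: 4 days.
The Gamma prior is conjugate for the Poisson rate, so λ | data ~ Gamma(25+41, 1+4) = Gamma(66, 5).
Posterior mean = 66/5 = 66/5; prior mean = 25/1 = 25. Difference = 66/5 − 25 = -59/5.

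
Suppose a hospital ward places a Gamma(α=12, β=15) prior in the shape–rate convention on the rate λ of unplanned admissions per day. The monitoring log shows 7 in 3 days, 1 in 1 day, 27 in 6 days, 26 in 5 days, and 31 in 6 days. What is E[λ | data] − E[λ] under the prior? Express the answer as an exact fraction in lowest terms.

94/45

Total count: 7 + 1 + 27 + 26 + 31 = 92.
Total exposure: 3 + 1 + 6 + 5 + 6 = 21 days.
The Gamma prior is conjugate for the Poisson rate, so λ | data ~ Gamma(12+92, 15+21) = Gamma(104, 36).
Posterior mean = 104/36 = 26/9; prior mean = 12/15 = 4/5. Difference = 26/9 − 4/5 = 94/45.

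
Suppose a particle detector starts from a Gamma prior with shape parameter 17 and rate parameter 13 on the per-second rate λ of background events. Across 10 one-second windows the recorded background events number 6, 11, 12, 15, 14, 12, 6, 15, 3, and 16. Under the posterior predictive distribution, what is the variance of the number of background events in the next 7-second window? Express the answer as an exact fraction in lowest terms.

26670/529

Total count: 6 + 11 + 12 + 15 + 14 + 12 + 6 + 15 + 3 + 16 = 110.
Total exposure: 10 seconds.
The Gamma prior is conjugate for the Poisson rate, so λ | data ~ Gamma(17+110, 13+10) = Gamma(127, 23).
The posterior predictive for a window of length T is Negative Binomial with variance T·α'·(β'+T)/β'² = 7·127·30/529 = 26670/529.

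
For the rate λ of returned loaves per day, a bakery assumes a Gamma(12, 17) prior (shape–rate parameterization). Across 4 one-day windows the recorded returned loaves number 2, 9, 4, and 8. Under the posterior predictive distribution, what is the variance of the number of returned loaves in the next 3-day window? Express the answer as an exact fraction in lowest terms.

40/7

Total count: 2 + 9 + 4 + 8 = 23.
Total exposure: 4 days.
Conjugate update: add total count to the shape and total exposure to the rate, giving Gamma(35, 21).
The posterior predictive for a window of length T is Negative Binomial with variance T·α'·(β'+T)/β'² = 3·35·24/441 = 40/7.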